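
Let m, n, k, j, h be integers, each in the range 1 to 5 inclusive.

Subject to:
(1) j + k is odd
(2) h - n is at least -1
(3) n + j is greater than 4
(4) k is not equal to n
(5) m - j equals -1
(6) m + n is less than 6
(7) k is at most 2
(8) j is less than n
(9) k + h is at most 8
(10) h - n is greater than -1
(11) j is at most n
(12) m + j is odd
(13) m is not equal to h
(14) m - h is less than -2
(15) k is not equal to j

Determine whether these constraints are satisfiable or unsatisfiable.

One satisfying assignment is m = 1, n = 4, k = 1, j = 2, h = 4.
For the less obvious constraints — constraint 2: h - n = 0; constraint 3: n + j = 6 — and the others hold by inspection.

Satisfiable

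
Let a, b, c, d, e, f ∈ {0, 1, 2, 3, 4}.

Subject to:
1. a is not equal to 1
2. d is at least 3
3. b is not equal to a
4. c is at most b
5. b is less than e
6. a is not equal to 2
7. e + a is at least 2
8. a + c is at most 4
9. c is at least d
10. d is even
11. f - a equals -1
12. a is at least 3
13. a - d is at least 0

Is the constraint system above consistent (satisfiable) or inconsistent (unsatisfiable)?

From constraint 12: a ≥ 3. From constraints 2 and 9: c ≥ d ≥ 3. Hence a + c ≥ 6. But constraint 8 requires a + c ≤ 4, and 4 < 6. Contradiction.

Unsatisfiable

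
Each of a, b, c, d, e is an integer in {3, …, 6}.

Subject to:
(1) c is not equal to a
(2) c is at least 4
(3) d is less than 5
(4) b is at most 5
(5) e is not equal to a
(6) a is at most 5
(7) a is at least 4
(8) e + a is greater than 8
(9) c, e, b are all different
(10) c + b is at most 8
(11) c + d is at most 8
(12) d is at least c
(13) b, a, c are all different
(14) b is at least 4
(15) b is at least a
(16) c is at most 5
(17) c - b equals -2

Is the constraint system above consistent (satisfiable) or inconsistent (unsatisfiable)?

Unsatisfiable

Constraints 2, 4, 6, 7, 14, and 16 confine each of b, a, c to the 2 values {4, 5}.
Constraint 13 requires all 3 of them to be distinct, but only 2 values are available — impossible by the pigeonhole principle.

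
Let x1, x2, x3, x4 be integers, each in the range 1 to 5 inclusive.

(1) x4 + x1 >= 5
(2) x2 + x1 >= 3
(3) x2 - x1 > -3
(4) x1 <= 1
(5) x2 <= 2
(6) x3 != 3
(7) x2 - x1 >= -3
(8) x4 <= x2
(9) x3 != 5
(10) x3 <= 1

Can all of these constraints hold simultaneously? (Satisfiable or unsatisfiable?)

From constraints 5 and 8: x4 ≤ x2 ≤ 2. From constraint 4: x1 ≤ 1. Hence x4 + x1 ≤ 3. But constraint 1 requires x4 + x1 ≥ 5, and 5 > 3. Contradiction.

Unsatisfiable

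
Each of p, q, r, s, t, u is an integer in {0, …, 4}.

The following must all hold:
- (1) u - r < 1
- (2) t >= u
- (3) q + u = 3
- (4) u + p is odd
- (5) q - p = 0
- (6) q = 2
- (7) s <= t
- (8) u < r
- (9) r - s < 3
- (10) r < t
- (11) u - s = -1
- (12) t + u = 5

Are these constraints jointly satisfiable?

Satisfiable

Try p = 2, q = 2, r = 2, s = 2, t = 4, u = 1.
Check constraint 1: u - r = -1; constraint 3: q + u = 3; constraint 5: q - p = 0. The remaining constraints are straightforward to verify.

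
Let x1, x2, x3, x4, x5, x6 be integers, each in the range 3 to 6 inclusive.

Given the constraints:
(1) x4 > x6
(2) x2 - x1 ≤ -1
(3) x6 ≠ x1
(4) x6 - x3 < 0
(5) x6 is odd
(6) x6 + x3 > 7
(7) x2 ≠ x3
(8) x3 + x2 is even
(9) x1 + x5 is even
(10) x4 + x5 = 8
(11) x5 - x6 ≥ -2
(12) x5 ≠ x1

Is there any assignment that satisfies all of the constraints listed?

One satisfying assignment is x1 = 5, x2 = 3, x3 = 5, x4 = 5, x5 = 3, x6 = 3.
For the less obvious constraints — constraint 2: x2 - x1 = -2; constraint 4: x6 - x3 = -2 — and the others hold by inspection.

Satisfiable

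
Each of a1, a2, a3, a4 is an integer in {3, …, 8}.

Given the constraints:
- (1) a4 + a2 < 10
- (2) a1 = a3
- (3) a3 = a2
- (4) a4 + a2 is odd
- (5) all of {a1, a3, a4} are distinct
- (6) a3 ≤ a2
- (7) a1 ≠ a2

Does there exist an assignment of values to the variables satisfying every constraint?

From constraints 2 and 3, a1 = a3 = a2, so a1 = a2. But constraint 7 says a1 ≠ a2. Contradiction.

Unsatisfiable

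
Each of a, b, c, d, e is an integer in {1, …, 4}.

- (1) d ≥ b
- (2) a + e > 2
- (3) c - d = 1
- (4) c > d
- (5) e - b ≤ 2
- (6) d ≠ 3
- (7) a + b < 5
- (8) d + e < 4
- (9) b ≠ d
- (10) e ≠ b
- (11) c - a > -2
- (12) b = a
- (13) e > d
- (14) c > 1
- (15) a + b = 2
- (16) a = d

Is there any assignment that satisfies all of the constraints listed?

Unsatisfiable

From constraints 12 and 16, b = a = d, so b = d. But constraint 9 says b ≠ d. Contradiction.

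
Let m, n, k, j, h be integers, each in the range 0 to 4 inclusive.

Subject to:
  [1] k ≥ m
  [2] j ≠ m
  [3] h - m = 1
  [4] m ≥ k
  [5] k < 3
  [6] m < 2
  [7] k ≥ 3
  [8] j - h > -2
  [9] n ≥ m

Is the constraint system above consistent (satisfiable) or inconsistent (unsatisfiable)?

Unsatisfiable

From constraints 4 and 7: m ≥ k and k ≥ 3, so m ≥ 3. From constraint 6: m ≤ 1. But 1 < 3, so no value of m works.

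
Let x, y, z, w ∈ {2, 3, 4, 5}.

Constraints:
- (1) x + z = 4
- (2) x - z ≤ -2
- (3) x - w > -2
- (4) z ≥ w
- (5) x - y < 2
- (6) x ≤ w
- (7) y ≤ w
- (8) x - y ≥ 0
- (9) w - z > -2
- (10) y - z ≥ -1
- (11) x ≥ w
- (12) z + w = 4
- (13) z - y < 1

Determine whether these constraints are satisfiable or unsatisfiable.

Unsatisfiable

Constraints 2, 8, and 10 give z − x ≥ 2, x − y ≥ 0, y − z ≥ -1.
Adding all 3 inequalities: the left sides telescope to 0, and the right sides sum to 2 + 0 + (-1) = 1. So 0 ≥ 1, which is false.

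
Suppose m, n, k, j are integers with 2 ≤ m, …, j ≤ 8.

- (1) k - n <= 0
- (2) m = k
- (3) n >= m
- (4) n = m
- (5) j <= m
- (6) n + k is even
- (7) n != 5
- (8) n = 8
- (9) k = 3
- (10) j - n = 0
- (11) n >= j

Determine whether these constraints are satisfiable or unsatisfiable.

Constraint 8 fixes n = 8 and constraint 9 fixes k = 3. Constraints 2 and 4 give n = m = k, so n = k. But 8 ≠ 3 — contradiction.

Unsatisfiable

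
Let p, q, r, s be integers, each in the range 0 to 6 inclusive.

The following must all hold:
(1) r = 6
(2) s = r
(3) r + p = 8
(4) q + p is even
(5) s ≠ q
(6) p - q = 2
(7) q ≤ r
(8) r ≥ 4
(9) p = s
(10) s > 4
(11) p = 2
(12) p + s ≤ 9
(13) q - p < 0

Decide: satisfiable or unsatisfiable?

Unsatisfiable

Constraint 11 fixes p = 2 and constraint 1 fixes r = 6. Constraints 2 and 9 give p = s = r, so p = r. But 2 ≠ 6 — contradiction.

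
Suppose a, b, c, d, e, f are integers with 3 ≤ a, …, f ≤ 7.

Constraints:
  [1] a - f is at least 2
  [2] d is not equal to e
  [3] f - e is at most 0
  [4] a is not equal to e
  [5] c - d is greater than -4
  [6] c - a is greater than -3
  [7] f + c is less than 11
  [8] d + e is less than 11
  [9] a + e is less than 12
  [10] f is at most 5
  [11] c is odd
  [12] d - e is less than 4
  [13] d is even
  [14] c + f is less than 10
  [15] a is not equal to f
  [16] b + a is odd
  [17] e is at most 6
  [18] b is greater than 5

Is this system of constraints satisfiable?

Satisfiable

One satisfying assignment is a = 7, b = 6, c = 5, d = 6, e = 4, f = 3.
For the less obvious constraints — constraint 1: a - f = 4; constraint 3: f - e = -1 — and the others hold by inspection.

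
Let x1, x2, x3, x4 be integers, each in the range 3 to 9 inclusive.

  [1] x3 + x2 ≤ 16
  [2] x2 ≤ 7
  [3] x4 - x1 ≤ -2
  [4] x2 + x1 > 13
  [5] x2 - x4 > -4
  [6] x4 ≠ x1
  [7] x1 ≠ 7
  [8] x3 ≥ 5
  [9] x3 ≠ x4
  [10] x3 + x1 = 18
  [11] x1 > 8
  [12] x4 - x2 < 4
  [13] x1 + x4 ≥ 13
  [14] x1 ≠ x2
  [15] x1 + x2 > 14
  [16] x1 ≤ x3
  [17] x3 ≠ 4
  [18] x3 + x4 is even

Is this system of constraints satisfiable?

Satisfiable

Setting (x1, x2, x3, x4) = (9, 6, 9, 7) satisfies everything: constraint 1: x3 + x2 = 15; constraint 3: x4 - x1 = -2; constraint 4: x2 + x1 = 15, and the others follow.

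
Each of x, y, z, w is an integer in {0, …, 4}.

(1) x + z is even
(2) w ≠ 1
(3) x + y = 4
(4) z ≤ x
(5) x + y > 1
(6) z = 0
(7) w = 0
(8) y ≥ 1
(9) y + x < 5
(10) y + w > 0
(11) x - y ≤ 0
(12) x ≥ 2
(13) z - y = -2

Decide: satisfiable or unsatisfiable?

Satisfiable

One satisfying assignment is x = 2, y = 2, z = 0, w = 0.
For the less obvious constraints — constraint 3: x + y = 4; constraint 5: x + y = 4 — and the others hold by inspection.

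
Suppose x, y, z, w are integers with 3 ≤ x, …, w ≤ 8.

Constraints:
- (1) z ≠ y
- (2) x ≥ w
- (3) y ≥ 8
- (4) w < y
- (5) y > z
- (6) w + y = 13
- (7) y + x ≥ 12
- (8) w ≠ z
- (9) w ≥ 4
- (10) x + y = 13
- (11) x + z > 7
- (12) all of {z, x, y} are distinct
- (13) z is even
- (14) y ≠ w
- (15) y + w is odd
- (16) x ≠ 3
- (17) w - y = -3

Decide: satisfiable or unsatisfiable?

Satisfiable

Try x = 5, y = 8, z = 4, w = 5.
Check constraint 6: w + y = 13; constraint 7: y + x = 13; constraint 10: x + y = 13. The remaining constraints are straightforward to verify.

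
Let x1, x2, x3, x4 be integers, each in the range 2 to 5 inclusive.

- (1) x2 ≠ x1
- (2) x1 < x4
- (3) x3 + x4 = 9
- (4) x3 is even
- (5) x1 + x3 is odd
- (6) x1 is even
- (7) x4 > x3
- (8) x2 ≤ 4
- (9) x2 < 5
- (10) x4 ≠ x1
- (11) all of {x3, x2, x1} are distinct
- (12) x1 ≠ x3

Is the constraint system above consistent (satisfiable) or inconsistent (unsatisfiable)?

Constraint 6 makes x1 even and constraint 4 makes x3 even, so x1 + x3 must be even. Constraint 5 says x1 + x3 is odd — contradiction.

Unsatisfiable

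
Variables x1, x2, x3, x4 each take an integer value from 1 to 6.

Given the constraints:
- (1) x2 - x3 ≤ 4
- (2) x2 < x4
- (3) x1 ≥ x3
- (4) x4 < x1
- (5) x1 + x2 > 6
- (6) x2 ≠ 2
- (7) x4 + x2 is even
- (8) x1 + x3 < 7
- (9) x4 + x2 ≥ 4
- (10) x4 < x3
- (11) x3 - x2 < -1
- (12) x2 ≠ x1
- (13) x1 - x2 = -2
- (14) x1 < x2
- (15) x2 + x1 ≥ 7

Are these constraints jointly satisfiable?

Unsatisfiable

Constraints 2, 3, 10, and 14 give x1 < x2, x2 < x4, x4 < x3, x3 ≤ x1. Chaining: x1 < x2 < x4 < x3 ≤ x1, which forces x1 < x1 — impossible.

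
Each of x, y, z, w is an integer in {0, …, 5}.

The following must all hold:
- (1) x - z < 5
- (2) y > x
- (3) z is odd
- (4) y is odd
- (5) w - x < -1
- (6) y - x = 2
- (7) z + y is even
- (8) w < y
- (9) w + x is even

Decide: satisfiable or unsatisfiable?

Satisfiable

One satisfying assignment is x = 3, y = 5, z = 1, w = 1.
For the less obvious constraints — constraint 1: x - z = 2; constraint 5: w - x = -2; constraint 6: y - x = 2 — and the others hold by inspection.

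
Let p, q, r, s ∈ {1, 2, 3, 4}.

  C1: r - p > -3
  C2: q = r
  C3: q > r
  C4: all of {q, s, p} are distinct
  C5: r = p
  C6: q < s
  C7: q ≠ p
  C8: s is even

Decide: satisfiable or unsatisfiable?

From constraints 2 and 5, q = r = p, so q = p. But constraint 7 says q ≠ p. Contradiction.

Unsatisfiable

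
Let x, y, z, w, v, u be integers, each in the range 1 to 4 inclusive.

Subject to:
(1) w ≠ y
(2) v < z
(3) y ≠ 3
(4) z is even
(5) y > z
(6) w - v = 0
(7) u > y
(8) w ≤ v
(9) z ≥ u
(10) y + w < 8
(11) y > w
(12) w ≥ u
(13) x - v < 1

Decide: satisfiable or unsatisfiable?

Constraints 2, 5, 7, 8, and 12 give v < z, z < y, y < u, u ≤ w, w ≤ v. Chaining: v < z < y < u ≤ w ≤ v, which forces v < v — impossible.

Unsatisfiable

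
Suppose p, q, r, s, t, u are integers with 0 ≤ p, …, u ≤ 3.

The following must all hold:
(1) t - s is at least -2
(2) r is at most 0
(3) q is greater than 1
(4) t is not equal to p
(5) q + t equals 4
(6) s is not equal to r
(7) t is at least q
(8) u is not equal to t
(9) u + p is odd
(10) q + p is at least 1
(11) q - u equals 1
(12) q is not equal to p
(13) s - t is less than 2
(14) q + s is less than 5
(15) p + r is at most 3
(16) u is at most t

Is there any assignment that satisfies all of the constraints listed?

The assignment p = 0, q = 2, r = 0, s = 2, t = 2, u = 1 works:
  constraint 1 holds since t - s = 0.
  constraint 5 holds since q + t = 4.
The rest check out directly.

Satisfiable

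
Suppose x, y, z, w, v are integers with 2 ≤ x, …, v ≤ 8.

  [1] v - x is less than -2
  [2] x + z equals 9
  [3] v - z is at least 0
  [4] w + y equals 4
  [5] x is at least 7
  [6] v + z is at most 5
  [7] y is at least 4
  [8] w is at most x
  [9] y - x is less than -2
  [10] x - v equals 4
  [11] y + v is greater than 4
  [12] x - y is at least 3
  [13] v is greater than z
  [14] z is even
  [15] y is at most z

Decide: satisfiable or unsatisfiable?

Unsatisfiable

From constraint 5: x ≥ 7. From constraints 7 and 15: z ≥ y ≥ 4. Hence x + z ≥ 11. But constraint 2 requires x + z = 9, and 9 < 11. Contradiction.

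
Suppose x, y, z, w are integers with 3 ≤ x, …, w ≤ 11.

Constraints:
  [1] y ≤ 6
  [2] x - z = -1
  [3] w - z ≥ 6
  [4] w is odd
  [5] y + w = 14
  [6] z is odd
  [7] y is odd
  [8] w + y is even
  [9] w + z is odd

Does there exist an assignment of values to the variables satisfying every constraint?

Constraint 4 makes w odd and constraint 6 makes z odd, so w + z must be even. Constraint 9 says w + z is odd — contradiction.

Unsatisfiable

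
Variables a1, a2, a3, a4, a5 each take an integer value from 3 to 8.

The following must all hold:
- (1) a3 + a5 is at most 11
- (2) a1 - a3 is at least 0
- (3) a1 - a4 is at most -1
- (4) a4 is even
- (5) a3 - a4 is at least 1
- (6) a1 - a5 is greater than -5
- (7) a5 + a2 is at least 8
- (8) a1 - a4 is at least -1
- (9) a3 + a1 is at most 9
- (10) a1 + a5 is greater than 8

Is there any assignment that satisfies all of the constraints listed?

Unsatisfiable

Constraints 2, 3, and 5 give a1 − a3 ≥ 0, a3 − a4 ≥ 1, a4 − a1 ≥ 1.
Adding all 3 inequalities: the left sides telescope to 0, and the right sides sum to 0 + 1 + 1 = 2. So 0 ≥ 2, which is false.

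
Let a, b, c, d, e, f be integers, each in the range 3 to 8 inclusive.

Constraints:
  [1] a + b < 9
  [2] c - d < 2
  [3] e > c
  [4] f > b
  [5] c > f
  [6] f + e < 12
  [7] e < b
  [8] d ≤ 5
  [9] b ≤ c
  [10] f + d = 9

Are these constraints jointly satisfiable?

Constraints 3, 4, 5, and 7 give c < e, e < b, b < f, f < c. Chaining: c < e < b < f < c, which forces c < c — impossible.

Unsatisfiable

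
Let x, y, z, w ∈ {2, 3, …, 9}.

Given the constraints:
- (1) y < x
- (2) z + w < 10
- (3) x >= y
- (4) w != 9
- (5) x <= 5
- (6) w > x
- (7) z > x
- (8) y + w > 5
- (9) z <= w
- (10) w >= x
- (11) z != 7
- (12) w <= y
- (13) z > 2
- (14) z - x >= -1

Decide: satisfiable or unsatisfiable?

Constraints 1, 7, 9, and 12 give y < x, x < z, z ≤ w, w ≤ y. Chaining: y < x < z ≤ w ≤ y, which forces y < y — impossible.

Unsatisfiable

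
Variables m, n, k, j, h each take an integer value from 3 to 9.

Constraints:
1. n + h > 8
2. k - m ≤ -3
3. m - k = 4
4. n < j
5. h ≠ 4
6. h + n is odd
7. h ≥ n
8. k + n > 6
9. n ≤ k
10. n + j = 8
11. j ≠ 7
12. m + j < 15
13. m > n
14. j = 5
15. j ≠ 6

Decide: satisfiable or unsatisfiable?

Satisfiable

Try m = 9, n = 3, k = 5, j = 5, h = 8.
Check constraint 1: n + h = 11; constraint 2: k - m = -4. The remaining constraints are straightforward to verify.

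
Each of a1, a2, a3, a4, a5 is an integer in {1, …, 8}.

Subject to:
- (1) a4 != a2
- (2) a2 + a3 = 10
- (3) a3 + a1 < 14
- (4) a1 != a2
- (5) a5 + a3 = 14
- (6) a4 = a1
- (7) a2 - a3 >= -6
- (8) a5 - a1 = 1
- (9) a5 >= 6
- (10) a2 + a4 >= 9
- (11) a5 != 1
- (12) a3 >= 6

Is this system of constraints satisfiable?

Satisfiable

Setting (a1, a2, a3, a4, a5) = (6, 3, 7, 6, 7) satisfies everything: constraint 2: a2 + a3 = 10; constraint 3: a3 + a1 = 13; constraint 5: a5 + a3 = 14, and the others follow.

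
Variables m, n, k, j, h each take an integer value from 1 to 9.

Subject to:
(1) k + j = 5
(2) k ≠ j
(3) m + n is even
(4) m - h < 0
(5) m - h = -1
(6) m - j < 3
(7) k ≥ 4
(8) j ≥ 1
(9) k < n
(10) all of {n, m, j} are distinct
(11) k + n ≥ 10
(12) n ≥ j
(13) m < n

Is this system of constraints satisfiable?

Try m = 2, n = 8, k = 4, j = 1, h = 3.
Check constraint 1: k + j = 5; constraint 4: m - h = -1. The remaining constraints are straightforward to verify.

Satisfiable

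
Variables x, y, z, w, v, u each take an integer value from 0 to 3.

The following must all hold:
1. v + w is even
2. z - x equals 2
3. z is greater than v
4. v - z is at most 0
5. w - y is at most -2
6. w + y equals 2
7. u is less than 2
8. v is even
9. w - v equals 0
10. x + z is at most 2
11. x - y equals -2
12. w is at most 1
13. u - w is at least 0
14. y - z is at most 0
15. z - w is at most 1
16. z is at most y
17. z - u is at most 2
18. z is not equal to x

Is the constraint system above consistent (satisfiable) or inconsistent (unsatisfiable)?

Unsatisfiable

Constraints 5, 14, and 15 give w − z ≥ -1, z − y ≥ 0, y − w ≥ 2.
Adding all 3 inequalities: the left sides telescope to 0, and the right sides sum to (-1) + 0 + 2 = 1. So 0 ≥ 1, which is false.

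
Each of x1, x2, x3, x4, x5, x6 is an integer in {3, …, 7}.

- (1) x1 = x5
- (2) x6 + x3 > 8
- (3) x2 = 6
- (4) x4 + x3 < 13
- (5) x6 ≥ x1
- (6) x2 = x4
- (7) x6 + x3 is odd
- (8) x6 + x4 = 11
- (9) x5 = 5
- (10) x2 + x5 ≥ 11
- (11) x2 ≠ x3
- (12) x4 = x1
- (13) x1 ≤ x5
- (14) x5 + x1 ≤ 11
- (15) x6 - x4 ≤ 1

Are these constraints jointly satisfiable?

Constraint 3 fixes x2 = 6 and constraint 9 fixes x5 = 5. Constraints 1, 6, and 12 give x2 = x4 = x1 = x5, so x2 = x5. But 6 ≠ 5 — contradiction.

Unsatisfiable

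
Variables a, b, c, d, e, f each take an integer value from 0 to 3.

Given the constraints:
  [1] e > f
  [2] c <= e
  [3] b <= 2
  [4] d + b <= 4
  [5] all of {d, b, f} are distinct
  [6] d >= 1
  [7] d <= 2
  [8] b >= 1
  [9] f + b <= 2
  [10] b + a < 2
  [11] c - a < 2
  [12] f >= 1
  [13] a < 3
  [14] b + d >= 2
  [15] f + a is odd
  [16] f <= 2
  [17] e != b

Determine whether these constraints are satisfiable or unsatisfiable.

Unsatisfiable

Constraints 3, 6, 7, 8, 12, and 16 confine each of d, b, f to the 2 values {1, 2}.
Constraint 5 requires all 3 of them to be distinct, but only 2 values are available — impossible by the pigeonhole principle.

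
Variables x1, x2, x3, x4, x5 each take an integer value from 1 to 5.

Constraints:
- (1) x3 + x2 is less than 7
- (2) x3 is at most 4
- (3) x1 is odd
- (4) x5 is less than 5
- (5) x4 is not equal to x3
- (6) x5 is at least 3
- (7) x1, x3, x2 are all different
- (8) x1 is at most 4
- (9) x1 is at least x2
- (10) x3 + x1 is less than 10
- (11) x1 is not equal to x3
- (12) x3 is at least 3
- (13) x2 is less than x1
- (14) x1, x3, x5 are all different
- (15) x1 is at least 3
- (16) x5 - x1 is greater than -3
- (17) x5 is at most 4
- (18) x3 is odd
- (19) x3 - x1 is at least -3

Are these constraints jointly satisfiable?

Constraints 2, 6, 8, 12, 15, and 17 confine each of x1, x3, x5 to the 2 values {3, 4}.
Constraint 14 requires all 3 of them to be distinct, but only 2 values are available — impossible by the pigeonhole principle.

Unsatisfiable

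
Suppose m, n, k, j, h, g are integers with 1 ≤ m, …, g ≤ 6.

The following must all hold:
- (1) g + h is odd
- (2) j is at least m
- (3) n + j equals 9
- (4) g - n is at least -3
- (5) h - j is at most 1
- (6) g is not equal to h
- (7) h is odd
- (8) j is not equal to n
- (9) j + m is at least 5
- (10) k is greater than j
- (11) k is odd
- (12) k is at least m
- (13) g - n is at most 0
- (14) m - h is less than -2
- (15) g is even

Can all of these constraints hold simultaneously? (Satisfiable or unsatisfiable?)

Take m = 1, n = 5, k = 5, j = 4, h = 5, g = 4. Then constraint 3: n + j = 9; constraint 4: g - n = -1, and every other listed constraint is also met.

Satisfiable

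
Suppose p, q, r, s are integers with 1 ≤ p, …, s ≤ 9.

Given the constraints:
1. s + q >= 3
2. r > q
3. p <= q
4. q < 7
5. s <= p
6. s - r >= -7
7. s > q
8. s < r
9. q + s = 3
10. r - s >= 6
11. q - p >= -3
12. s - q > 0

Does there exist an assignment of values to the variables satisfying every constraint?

Unsatisfiable

Constraints 3, 5, and 12 give q < s, s ≤ p, p ≤ q. Chaining: q < s ≤ p ≤ q, which forces q < q — impossible.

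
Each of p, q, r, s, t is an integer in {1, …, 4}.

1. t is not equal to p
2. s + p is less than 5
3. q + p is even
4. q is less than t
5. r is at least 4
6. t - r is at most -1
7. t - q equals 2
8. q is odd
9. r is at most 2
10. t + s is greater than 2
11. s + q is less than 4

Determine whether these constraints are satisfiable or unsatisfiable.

Unsatisfiable

From constraint 5: r ≥ 4. From constraint 9: r ≤ 2. But 2 < 4, so no value of r works.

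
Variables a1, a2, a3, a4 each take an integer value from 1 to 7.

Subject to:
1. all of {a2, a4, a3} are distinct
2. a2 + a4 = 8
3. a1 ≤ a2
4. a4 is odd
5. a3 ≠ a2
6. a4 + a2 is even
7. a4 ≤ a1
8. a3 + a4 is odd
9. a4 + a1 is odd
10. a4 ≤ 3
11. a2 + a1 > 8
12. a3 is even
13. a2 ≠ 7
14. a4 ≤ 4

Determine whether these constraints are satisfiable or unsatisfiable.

The assignment a1 = 4, a2 = 5, a3 = 6, a4 = 3 works:
  constraint 2 holds since a2 + a4 = 8.
  constraint 11 holds since a2 + a1 = 9.
The rest check out directly.

Satisfiable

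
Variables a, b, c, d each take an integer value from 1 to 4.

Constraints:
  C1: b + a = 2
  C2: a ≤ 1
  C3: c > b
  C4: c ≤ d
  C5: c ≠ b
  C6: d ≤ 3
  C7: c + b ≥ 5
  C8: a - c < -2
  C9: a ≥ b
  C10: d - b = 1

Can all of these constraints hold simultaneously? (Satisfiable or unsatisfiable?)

Unsatisfiable

From constraints 4 and 6: c ≤ d ≤ 3. From constraints 2 and 9: b ≤ a ≤ 1. Hence c + b ≤ 4. But constraint 7 requires c + b ≥ 5, and 5 > 4. Contradiction.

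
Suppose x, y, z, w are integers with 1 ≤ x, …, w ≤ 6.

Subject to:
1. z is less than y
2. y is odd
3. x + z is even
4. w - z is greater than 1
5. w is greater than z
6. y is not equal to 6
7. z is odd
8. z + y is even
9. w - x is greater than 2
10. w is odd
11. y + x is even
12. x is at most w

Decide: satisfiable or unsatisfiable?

Setting (x, y, z, w) = (1, 5, 1, 5) satisfies everything: constraint 2: y = 5 is odd; constraint 4: w - z = 4; constraint 9: w - x = 4, and the others follow.

Satisfiable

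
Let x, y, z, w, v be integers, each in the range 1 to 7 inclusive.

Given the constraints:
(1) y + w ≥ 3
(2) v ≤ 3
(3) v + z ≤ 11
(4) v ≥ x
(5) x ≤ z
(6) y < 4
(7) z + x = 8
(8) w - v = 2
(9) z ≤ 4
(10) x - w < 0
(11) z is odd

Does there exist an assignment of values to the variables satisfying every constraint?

From constraint 9: z ≤ 4. From constraints 2 and 4: x ≤ v ≤ 3. Hence z + x ≤ 7. But constraint 7 requires z + x = 8, and 8 > 7. Contradiction.

Unsatisfiable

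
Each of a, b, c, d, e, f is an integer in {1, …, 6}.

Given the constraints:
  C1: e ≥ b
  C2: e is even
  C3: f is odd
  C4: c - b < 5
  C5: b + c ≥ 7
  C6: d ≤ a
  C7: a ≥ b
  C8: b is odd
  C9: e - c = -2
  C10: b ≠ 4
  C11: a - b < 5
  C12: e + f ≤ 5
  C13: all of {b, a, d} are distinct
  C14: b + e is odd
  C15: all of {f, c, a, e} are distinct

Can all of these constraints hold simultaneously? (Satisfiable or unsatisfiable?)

Satisfiable

Try a = 5, b = 3, c = 6, d = 2, e = 4, f = 1.
Check constraint 4: c - b = 3; constraint 5: b + c = 9; constraint 9: e - c = -2. The remaining constraints are straightforward to verify.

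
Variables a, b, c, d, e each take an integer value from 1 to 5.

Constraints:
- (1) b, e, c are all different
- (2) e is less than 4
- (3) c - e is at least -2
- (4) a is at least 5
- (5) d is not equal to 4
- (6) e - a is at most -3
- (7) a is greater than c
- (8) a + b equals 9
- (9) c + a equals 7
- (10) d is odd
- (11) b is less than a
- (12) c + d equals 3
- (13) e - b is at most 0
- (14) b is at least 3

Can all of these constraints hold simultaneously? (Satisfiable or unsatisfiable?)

Try a = 5, b = 4, c = 2, d = 1, e = 1.
Check constraint 3: c - e = 1; constraint 6: e - a = -4; constraint 8: a + b = 9. The remaining constraints are straightforward to verify.

Satisfiable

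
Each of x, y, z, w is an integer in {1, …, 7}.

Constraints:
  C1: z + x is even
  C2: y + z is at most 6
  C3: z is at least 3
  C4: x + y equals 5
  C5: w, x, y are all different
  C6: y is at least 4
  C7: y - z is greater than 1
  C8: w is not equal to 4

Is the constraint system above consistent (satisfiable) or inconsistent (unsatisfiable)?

Unsatisfiable

From constraint 6: y ≥ 4. From constraint 3: z ≥ 3. Hence y + z ≥ 7. But constraint 2 requires y + z ≤ 6, and 6 < 7. Contradiction.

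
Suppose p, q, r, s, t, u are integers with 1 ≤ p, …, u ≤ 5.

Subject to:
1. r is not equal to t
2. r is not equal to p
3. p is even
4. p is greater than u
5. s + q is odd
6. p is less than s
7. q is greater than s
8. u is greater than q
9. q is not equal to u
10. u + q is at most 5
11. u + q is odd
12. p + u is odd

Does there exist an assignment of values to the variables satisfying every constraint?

Unsatisfiable

Constraints 4, 6, 7, and 8 give q < u, u < p, p < s, s < q. Chaining: q < u < p < s < q, which forces q < q — impossible.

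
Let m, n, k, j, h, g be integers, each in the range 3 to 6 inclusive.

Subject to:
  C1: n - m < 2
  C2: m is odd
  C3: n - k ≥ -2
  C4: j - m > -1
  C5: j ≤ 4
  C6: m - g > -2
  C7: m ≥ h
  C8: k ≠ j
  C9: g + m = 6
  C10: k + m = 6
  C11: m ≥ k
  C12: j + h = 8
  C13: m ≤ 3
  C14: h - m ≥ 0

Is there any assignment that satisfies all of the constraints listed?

Unsatisfiable

From constraint 5: j ≤ 4. From constraints 7 and 13: h ≤ m ≤ 3. Hence j + h ≤ 7. But constraint 12 requires j + h = 8, and 8 > 7. Contradiction.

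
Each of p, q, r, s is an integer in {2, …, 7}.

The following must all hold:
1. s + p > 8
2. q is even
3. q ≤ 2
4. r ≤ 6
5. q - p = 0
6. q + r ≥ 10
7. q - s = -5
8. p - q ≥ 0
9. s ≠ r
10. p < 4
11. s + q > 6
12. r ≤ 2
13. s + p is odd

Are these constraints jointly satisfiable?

From constraint 3: q ≤ 2. From constraint 4: r ≤ 6. Hence q + r ≤ 8. But constraint 6 requires q + r ≥ 10, and 10 > 8. Contradiction.

Unsatisfiable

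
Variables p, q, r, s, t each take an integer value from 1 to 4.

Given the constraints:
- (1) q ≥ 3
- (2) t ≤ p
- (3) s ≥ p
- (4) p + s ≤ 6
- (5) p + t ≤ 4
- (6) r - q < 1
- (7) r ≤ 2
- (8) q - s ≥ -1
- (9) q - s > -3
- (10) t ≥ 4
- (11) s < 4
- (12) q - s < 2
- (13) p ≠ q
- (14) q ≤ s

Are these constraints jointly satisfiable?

Unsatisfiable

From constraints 2 and 10: p ≥ t ≥ 4. From constraints 1 and 14: s ≥ q ≥ 3. Hence p + s ≥ 7. But constraint 4 requires p + s ≤ 6, and 6 < 7. Contradiction.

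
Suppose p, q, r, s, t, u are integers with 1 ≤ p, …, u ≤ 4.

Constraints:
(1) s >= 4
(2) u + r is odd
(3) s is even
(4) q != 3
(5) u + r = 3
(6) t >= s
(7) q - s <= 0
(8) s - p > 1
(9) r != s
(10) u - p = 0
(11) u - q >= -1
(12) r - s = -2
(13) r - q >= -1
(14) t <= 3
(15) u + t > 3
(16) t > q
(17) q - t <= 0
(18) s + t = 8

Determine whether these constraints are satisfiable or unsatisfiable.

Unsatisfiable

From constraints 1 and 6: t ≥ s and s ≥ 4, so t ≥ 4. From constraint 14: t ≤ 3. But 3 < 4, so no value of t works.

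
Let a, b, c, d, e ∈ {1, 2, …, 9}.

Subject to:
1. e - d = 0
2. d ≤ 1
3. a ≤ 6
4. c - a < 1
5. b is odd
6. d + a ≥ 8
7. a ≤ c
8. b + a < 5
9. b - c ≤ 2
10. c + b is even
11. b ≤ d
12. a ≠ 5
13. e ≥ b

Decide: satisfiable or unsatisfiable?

From constraint 2: d ≤ 1. From constraint 3: a ≤ 6. Hence d + a ≤ 7. But constraint 6 requires d + a ≥ 8, and 8 > 7. Contradiction.

Unsatisfiable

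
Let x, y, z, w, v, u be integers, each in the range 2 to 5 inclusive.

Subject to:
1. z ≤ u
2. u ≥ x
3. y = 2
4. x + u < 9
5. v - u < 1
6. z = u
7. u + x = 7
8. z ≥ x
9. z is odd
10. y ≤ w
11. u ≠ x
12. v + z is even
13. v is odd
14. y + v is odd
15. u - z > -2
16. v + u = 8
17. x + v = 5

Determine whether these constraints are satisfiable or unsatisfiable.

Satisfiable

Try x = 2, y = 2, z = 5, w = 2, v = 3, u = 5.
Check constraint 4: x + u = 7; constraint 5: v - u = -2. The remaining constraints are straightforward to verify.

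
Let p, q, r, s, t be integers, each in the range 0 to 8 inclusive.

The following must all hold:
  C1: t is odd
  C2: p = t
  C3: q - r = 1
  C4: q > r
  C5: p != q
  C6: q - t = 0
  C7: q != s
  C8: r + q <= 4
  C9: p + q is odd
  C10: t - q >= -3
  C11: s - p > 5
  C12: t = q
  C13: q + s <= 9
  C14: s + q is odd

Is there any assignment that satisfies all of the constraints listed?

From constraints 2 and 12, p = t = q, so p = q. But constraint 5 says p ≠ q. Contradiction.

Unsatisfiable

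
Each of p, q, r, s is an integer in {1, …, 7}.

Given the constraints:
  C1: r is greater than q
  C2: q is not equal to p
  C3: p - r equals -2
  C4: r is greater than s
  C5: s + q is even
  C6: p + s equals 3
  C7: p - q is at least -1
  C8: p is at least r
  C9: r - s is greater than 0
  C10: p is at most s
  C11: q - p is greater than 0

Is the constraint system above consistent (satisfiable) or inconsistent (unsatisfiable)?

Unsatisfiable

Constraints 1, 8, and 11 give p < q, q < r, r ≤ p. Chaining: p < q < r ≤ p, which forces p < p — impossible.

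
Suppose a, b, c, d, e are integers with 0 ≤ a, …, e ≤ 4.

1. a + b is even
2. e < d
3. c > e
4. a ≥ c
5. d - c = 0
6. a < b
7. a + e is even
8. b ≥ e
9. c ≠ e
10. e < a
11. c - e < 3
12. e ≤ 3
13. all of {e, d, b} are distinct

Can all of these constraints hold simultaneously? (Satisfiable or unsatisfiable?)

Try a = 2, b = 4, c = 2, d = 2, e = 0.
Check constraint 5: d - c = 0; constraint 11: c - e = 2. The remaining constraints are straightforward to verify.

Satisfiable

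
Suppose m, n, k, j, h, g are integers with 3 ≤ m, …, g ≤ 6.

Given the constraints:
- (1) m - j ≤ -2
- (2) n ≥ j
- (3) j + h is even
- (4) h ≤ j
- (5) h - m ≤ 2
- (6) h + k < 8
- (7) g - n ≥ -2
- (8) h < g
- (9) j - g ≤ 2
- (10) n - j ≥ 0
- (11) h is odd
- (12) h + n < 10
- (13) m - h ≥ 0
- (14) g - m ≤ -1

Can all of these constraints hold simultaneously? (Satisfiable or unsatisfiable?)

Unsatisfiable

Constraints 1, 7, 10, and 14 give m − g ≥ 1, g − n ≥ -2, n − j ≥ 0, j − m ≥ 2.
Adding all 4 inequalities: the left sides telescope to 0, and the right sides sum to 1 + (-2) + 0 + 2 = 1. So 0 ≥ 1, which is false.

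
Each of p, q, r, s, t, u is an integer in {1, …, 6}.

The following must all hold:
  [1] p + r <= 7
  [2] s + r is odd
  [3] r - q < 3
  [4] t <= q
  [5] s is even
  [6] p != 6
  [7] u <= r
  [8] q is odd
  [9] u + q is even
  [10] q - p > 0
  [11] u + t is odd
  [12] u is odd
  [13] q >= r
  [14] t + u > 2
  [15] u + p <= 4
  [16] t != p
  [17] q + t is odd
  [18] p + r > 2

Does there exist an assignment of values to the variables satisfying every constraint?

One satisfying assignment is p = 1, q = 3, r = 3, s = 4, t = 2, u = 3.
For the less obvious constraints — constraint 1: p + r = 4; constraint 3: r - q = 0; constraint 10: q - p = 2 — and the others hold by inspection.

Satisfiable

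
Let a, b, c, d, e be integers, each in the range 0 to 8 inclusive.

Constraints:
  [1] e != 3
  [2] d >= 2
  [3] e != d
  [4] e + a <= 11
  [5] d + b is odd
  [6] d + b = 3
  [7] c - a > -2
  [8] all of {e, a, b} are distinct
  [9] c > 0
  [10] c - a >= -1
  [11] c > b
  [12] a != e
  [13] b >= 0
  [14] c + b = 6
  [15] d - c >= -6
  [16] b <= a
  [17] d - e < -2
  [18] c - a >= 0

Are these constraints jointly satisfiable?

Setting (a, b, c, d, e) = (4, 1, 5, 2, 5) satisfies everything: constraint 4: e + a = 9; constraint 6: d + b = 3; constraint 7: c - a = 1, and the others follow.

Satisfiable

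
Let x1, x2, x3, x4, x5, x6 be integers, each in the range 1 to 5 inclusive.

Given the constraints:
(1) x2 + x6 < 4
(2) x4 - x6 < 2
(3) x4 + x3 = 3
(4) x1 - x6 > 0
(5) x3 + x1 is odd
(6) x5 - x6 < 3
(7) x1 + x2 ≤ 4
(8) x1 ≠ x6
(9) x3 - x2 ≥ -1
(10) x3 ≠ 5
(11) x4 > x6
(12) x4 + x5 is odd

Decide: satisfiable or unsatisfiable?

Setting (x1, x2, x3, x4, x5, x6) = (2, 2, 1, 2, 3, 1) satisfies everything: constraint 1: x2 + x6 = 3; constraint 2: x4 - x6 = 1, and the others follow.

Satisfiable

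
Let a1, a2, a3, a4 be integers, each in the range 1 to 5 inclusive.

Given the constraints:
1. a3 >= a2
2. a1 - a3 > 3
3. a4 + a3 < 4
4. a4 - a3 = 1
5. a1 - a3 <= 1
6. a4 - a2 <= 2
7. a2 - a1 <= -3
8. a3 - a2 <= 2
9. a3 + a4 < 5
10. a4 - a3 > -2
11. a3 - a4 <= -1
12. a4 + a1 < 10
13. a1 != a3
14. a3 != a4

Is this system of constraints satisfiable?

Constraints 5, 6, 7, and 11 give a1 − a2 ≥ 3, a2 − a4 ≥ -2, a4 − a3 ≥ 1, a3 − a1 ≥ -1.
Adding all 4 inequalities: the left sides telescope to 0, and the right sides sum to 3 + (-2) + 1 + (-1) = 1. So 0 ≥ 1, which is false.

Unsatisfiable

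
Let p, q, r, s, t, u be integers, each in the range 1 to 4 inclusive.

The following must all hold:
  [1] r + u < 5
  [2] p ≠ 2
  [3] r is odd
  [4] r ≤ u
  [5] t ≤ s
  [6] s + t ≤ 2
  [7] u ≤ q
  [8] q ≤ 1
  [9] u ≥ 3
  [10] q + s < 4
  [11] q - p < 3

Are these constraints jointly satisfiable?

From constraint 9: u ≥ 3. From constraints 7 and 8: u ≤ q and q ≤ 1, so u ≤ 1. But 1 < 3, so no value of u works.

Unsatisfiable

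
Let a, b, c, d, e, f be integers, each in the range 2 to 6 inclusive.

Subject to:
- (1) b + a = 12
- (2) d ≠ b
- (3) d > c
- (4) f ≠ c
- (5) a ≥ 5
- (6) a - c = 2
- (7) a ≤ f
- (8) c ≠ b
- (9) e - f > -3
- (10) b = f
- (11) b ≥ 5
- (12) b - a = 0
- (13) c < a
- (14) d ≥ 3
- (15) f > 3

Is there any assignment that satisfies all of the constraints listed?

The assignment a = 6, b = 6, c = 4, d = 5, e = 4, f = 6 works:
  constraint 1 holds since b + a = 12.
  constraint 6 holds since a - c = 2.
  constraint 9 holds since e - f = -2.
The rest check out directly.

Satisfiable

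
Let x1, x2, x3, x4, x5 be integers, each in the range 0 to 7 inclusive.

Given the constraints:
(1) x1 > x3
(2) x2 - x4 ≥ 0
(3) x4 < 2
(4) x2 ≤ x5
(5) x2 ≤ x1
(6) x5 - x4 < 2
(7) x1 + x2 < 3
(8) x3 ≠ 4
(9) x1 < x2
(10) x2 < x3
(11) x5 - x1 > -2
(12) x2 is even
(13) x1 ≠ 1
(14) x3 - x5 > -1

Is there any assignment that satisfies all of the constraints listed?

Unsatisfiable

Constraints 1, 9, and 10 give x1 < x2, x2 < x3, x3 < x1. Chaining: x1 < x2 < x3 < x1, which forces x1 < x1 — impossible.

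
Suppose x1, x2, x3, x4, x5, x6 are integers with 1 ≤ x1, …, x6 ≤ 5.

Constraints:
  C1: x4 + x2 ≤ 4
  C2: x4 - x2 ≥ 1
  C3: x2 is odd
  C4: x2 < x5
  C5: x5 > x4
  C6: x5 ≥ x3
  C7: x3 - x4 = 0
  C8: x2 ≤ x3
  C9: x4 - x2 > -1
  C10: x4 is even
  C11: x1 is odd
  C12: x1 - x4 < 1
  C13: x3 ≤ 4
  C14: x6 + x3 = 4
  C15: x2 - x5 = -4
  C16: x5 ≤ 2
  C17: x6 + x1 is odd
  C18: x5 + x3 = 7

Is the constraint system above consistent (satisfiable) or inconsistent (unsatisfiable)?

From constraint 16: x5 ≤ 2. From constraint 13: x3 ≤ 4. Hence x5 + x3 ≤ 6. But constraint 18 requires x5 + x3 = 7, and 7 > 6. Contradiction.

Unsatisfiable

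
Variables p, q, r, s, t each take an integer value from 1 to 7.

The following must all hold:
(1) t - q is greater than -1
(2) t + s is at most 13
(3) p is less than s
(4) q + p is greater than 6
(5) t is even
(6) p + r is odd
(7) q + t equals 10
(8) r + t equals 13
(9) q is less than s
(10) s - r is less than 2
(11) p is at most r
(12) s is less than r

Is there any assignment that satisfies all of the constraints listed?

Satisfiable

The assignment p = 4, q = 4, r = 7, s = 6, t = 6 works:
  constraint 1 holds since t - q = 2.
  constraint 2 holds since t + s = 12.
  constraint 4 holds since q + p = 8.
The rest check out directly.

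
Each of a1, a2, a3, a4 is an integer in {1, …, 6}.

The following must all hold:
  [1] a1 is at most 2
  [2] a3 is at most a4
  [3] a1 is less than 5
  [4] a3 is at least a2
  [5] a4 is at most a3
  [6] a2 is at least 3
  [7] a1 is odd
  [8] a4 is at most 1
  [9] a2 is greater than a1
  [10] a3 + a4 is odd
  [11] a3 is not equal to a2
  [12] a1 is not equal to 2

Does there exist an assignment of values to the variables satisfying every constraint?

From constraints 4 and 6: a3 ≥ a2 and a2 ≥ 3, so a3 ≥ 3. From constraints 2 and 8: a3 ≤ a4 and a4 ≤ 1, so a3 ≤ 1. But 1 < 3, so no value of a3 works.

Unsatisfiable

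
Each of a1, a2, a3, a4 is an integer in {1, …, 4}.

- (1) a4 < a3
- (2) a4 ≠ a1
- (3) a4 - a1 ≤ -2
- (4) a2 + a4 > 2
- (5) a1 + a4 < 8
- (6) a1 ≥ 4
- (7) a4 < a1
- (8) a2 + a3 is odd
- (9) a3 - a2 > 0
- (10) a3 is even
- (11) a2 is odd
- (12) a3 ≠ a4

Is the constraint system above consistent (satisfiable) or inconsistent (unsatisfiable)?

Try a1 = 4, a2 = 3, a3 = 4, a4 = 1.
Check constraint 3: a4 - a1 = -3; constraint 4: a2 + a4 = 4. The remaining constraints are straightforward to verify.

Satisfiable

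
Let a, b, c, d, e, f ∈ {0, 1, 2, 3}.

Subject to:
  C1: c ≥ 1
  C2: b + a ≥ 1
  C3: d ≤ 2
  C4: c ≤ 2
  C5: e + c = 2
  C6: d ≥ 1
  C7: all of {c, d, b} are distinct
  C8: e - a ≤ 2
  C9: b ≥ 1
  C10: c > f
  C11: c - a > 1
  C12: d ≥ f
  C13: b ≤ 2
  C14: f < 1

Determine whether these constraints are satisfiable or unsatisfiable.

Constraints 1, 3, 4, 6, 9, and 13 confine each of c, d, b to the 2 values {1, 2}.
Constraint 7 requires all 3 of them to be distinct, but only 2 values are available — impossible by the pigeonhole principle.

Unsatisfiable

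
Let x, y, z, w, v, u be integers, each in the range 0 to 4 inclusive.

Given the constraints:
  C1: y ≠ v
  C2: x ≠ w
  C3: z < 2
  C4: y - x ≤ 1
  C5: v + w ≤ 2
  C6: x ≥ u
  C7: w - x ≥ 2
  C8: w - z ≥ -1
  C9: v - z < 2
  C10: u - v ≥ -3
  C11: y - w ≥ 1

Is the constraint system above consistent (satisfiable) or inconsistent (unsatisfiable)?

Unsatisfiable

Constraints 4, 7, and 11 give y − w ≥ 1, w − x ≥ 2, x − y ≥ -1.
Adding all 3 inequalities: the left sides telescope to 0, and the right sides sum to 1 + 2 + (-1) = 2. So 0 ≥ 2, which is false.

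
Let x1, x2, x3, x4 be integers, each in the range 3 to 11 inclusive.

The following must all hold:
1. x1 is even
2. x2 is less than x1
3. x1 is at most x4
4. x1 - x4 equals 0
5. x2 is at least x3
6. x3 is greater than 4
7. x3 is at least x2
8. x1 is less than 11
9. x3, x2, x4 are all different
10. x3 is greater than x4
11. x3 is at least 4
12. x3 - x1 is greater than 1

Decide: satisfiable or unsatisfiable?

Unsatisfiable

Constraints 2, 3, 5, and 10 give x2 < x1, x1 ≤ x4, x4 < x3, x3 ≤ x2. Chaining: x2 < x1 ≤ x4 < x3 ≤ x2, which forces x2 < x2 — impossible.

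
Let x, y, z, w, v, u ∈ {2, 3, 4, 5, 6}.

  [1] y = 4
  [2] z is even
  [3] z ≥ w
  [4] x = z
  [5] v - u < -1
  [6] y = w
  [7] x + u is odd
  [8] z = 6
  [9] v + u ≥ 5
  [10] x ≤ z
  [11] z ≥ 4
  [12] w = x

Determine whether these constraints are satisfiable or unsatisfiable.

Unsatisfiable

Constraint 1 fixes y = 4 and constraint 8 fixes z = 6. Constraints 4, 6, and 12 give y = w = x = z, so y = z. But 4 ≠ 6 — contradiction.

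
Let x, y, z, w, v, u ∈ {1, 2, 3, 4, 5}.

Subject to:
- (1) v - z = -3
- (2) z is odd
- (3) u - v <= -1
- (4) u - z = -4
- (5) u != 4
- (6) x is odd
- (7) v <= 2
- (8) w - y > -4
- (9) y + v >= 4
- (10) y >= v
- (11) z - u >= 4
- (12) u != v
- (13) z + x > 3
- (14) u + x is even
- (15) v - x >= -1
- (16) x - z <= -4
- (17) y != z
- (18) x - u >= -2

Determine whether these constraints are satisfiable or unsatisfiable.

Try x = 1, y = 4, z = 5, w = 2, v = 2, u = 1.
Check constraint 1: v - z = -3; constraint 3: u - v = -1; constraint 4: u - z = -4. The remaining constraints are straightforward to verify.

Satisfiable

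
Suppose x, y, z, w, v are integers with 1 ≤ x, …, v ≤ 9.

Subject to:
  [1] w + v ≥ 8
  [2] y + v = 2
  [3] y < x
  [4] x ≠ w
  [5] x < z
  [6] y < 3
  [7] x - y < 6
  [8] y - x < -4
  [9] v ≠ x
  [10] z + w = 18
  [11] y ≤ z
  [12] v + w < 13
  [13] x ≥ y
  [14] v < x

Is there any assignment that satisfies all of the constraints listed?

Satisfiable

One satisfying assignment is x = 6, y = 1, z = 9, w = 9, v = 1.
For the less obvious constraints — constraint 1: w + v = 10; constraint 2: y + v = 2; constraint 7: x - y = 5 — and the others hold by inspection.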